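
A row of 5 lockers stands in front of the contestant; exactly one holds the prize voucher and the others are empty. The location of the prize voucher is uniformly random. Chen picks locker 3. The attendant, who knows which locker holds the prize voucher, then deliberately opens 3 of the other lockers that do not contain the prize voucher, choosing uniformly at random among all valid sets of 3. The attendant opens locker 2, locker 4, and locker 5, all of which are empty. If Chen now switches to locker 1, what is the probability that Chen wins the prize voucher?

4/5

Consider each possible location of the prize voucher in turn.
If it is in locker 1 (prior 1/5): the attendant has no choice, probability 1; weight (1/5)·1 = 1/5.
If it is in any of lockers 2, 4, and 5 (prior 1/5 each): that locker was opened and seen not to hold the prize — ruled out; weight (1/5)·0 = 0 each.
If it is in locker 3 (prior 1/5): the attendant has 4 equally likely choices, so probability 1/4; weight (1/5)·(1/4) = 1/20.
The weights sum to 1/4.
So P(the prize voucher in locker 1 | the attendant opened locker 2, locker 4, and locker 5) = (1/5) / (1/4) = 4/5.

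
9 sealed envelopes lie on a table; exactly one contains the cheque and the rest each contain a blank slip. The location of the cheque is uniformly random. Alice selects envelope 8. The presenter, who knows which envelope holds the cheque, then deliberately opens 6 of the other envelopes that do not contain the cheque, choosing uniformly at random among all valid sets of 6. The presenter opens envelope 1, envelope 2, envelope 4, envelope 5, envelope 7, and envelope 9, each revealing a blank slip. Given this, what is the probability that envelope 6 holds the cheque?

Apply Bayes' rule, conditioning on where the cheque actually is.
If it is in any of envelopes 1, 2, 4, 5, 7, and 9 (prior 1/9 each): that envelope was opened and seen not to hold the prize — ruled out; weight (1/9)·0 = 0 each.
If it is in either of envelopes 3 and 6 (prior 1/9 each): the presenter has 7 equally likely choices, so probability 1/7; weight (1/9)·(1/7) = 1/63 each.
If it is in envelope 8 (prior 1/9): the presenter has 28 equally likely choices, so probability 1/28; weight (1/9)·(1/28) = 1/252.
The weights sum to 1/28.
So P(the cheque in envelope 6 | the presenter opened envelope 1, envelope 2, envelope 4, envelope 5, envelope 7, and envelope 9) = (1/63) / (1/28) = 4/9.

4/9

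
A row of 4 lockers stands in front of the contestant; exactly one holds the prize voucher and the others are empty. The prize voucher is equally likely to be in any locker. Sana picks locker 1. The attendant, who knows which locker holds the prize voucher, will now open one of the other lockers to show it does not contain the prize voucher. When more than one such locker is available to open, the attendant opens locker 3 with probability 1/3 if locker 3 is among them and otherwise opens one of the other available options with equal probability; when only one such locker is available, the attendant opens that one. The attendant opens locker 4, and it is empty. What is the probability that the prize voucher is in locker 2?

4/9

Consider each possible location of the prize voucher in turn.
If it is in locker 1 (prior 1/4): locker 3 is available but not opened; locker 4 gets probability (1 − 1/3)/2 = 1/3; weight (1/4)·(1/3) = 1/12.
If it is in locker 2 (prior 1/4): locker 3 is available but not opened, probability 2/3; weight (1/4)·(2/3) = 1/6.
If it is in locker 3 (prior 1/4): locker 3 holds the prize so is unavailable; the attendant chooses uniformly among the 2 others, probability 1/2; weight (1/4)·(1/2) = 1/8.
If it is in locker 4 (prior 1/4): the attendant opened locker 4, so this case is ruled out; weight (1/4)·0 = 0.
The weights sum to 3/8.
So P(the prize voucher in locker 2 | the attendant opened locker 4) = (1/6) / (3/8) = 4/9.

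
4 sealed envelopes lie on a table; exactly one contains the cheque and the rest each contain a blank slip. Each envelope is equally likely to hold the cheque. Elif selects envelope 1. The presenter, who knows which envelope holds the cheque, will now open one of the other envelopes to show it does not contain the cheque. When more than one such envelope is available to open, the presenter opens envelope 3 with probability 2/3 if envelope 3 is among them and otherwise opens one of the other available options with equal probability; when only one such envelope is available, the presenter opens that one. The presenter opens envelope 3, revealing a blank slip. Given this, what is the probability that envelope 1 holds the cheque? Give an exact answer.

Condition on the true location of the cheque.
If it is in any of envelopes 1, 2, and 4 (prior 1/4 each): envelope 3 is available, opened with probability 2/3; weight (1/4)·(2/3) = 1/6 each.
If it is in envelope 3 (prior 1/4): the presenter opened envelope 3, so this case is ruled out; weight (1/4)·0 = 0.
The weights sum to 1/2.
So P(the cheque in envelope 1 | the presenter opened envelope 3) = (1/6) / (1/2) = 1/3.

1/3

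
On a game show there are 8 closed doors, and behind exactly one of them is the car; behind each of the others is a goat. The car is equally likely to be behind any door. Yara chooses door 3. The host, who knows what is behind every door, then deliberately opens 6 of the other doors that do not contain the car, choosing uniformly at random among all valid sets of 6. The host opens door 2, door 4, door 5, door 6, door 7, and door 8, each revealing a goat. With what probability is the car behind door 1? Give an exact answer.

Consider each possible location of the car in turn.
If it is behind door 1 (prior 1/8): the host has no choice, probability 1; weight (1/8)·1 = 1/8.
If it is behind any of doors 2, 4, 5, 6, 7, and 8 (prior 1/8 each): that door was opened and seen not to hold the prize — ruled out; weight (1/8)·0 = 0 each.
If it is behind door 3 (prior 1/8): the host has 7 equally likely choices, so probability 1/7; weight (1/8)·(1/7) = 1/56.
The weights sum to 1/7.
So P(the car behind door 1 | the host opened door 2, door 4, door 5, door 6, door 7, and door 8) = (1/8) / (1/7) = 7/8.

7/8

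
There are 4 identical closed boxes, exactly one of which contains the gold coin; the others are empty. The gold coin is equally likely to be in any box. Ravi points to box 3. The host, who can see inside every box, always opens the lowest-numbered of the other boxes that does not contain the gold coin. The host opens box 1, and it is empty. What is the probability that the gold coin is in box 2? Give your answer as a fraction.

Condition on the true location of the gold coin.
If it is in box 1 (prior 1/4): the host opened box 1, so this case is ruled out; weight (1/4)·0 = 0.
If it is in any of boxes 2, 3, and 4 (prior 1/4 each): box 1 is the lowest-numbered option available, probability 1; weight (1/4)·1 = 1/4 each.
The weights sum to 3/4.
So P(the gold coin in box 2 | the host opened box 1) = (1/4) / (3/4) = 1/3.

1/3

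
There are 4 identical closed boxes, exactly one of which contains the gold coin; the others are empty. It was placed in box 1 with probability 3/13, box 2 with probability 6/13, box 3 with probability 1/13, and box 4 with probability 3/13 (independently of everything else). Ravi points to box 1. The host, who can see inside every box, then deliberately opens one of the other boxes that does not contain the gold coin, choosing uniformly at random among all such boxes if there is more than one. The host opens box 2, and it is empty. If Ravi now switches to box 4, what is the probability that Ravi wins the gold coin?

1/2

Consider each possible location of the gold coin in turn.
If it is in box 1 (prior 3/13): the host has 3 equally likely choices, so probability 1/3; weight (3/13)·(1/3) = 1/13.
If it is in box 2 (prior 6/13): the host opened box 2, so this case is ruled out; weight (6/13)·0 = 0.
If it is in box 3 (prior 1/13): the host has 2 equally likely choices, so probability 1/2; weight (1/13)·(1/2) = 1/26.
If it is in box 4 (prior 3/13): the host has 2 equally likely choices, so probability 1/2; weight (3/13)·(1/2) = 3/26.
The weights sum to 3/13.
So P(the gold coin in box 4 | the host opened box 2) = (3/26) / (3/13) = 1/2.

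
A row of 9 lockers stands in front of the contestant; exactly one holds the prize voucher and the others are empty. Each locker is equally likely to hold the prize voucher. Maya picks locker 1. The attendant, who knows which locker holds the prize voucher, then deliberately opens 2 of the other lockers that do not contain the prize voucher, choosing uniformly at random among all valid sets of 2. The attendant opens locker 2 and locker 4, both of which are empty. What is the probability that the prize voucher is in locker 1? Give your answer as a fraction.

Apply Bayes' rule, conditioning on where the prize voucher actually is.
If it is in locker 1 (prior 1/9): the attendant has 28 equally likely choices, so probability 1/28; weight (1/9)·(1/28) = 1/252.
If it is in either of lockers 2 and 4 (prior 1/9 each): that locker was opened and seen not to hold the prize — ruled out; weight (1/9)·0 = 0 each.
If it is in any of lockers 3, 5, 6, 7, 8, and 9 (prior 1/9 each): the attendant has 21 equally likely choices, so probability 1/21; weight (1/9)·(1/21) = 1/189 each.
The weights sum to 1/28.
So P(the prize voucher in locker 1 | the attendant opened locker 2 and locker 4) = (1/252) / (1/28) = 1/9.

1/9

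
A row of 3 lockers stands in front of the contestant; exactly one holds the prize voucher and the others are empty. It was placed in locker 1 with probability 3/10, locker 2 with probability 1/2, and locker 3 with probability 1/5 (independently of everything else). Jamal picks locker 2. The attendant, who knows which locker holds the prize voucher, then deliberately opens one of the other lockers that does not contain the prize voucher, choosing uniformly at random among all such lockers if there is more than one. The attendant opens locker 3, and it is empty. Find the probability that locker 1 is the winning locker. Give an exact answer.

6/11

Condition on the true location of the prize voucher.
If it is in locker 1 (prior 3/10): the attendant has no choice, probability 1; weight (3/10)·1 = 3/10.
If it is in locker 2 (prior 1/2): the attendant has 2 equally likely choices, so probability 1/2; weight (1/2)·(1/2) = 1/4.
If it is in locker 3 (prior 1/5): the attendant opened locker 3, so this case is ruled out; weight (1/5)·0 = 0.
The weights sum to 11/20.
So P(the prize voucher in locker 1 | the attendant opened locker 3) = (3/10) / (11/20) = 6/11.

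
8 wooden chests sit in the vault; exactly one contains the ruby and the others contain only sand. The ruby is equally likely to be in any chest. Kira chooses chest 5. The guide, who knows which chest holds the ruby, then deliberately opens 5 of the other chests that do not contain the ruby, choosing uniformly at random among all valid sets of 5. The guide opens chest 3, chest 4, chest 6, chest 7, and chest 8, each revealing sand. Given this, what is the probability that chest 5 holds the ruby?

Consider each possible location of the ruby in turn.
If it is in either of chests 1 and 2 (prior 1/8 each): the guide has 6 equally likely choices, so probability 1/6; weight (1/8)·(1/6) = 1/48 each.
If it is in any of chests 3, 4, 6, 7, and 8 (prior 1/8 each): that chest was opened and seen not to hold the prize — ruled out; weight (1/8)·0 = 0 each.
If it is in chest 5 (prior 1/8): the guide has 21 equally likely choices, so probability 1/21; weight (1/8)·(1/21) = 1/168.
The weights sum to 1/21.
So P(the ruby in chest 5 | the guide opened chest 3, chest 4, chest 6, chest 7, and chest 8) = (1/168) / (1/21) = 1/8.

1/8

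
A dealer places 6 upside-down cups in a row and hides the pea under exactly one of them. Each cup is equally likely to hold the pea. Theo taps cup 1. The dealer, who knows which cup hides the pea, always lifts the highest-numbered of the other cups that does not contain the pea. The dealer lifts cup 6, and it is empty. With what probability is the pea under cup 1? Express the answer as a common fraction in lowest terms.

Condition on the true location of the pea.
If it is under any of cups 1, 2, 3, 4, and 5 (prior 1/6 each): cup 6 is the highest-numbered option available, probability 1; weight (1/6)·1 = 1/6 each.
If it is under cup 6 (prior 1/6): the dealer opened cup 6, so this case is ruled out; weight (1/6)·0 = 0.
The weights sum to 5/6.
So P(the pea under cup 1 | the dealer opened cup 6) = (1/6) / (5/6) = 1/5.

1/5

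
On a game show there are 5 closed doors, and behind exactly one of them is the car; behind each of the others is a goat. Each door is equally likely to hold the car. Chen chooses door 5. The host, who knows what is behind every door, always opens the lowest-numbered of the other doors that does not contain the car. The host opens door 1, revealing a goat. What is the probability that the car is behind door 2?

1/4

Apply Bayes' rule, conditioning on where the car actually is.
If it is behind door 1 (prior 1/5): the host opened door 1, so this case is ruled out; weight (1/5)·0 = 0.
If it is behind any of doors 2, 3, 4, and 5 (prior 1/5 each): door 1 is the lowest-numbered option available, probability 1; weight (1/5)·1 = 1/5 each.
The weights sum to 4/5.
So P(the car behind door 2 | the host opened door 1) = (1/5) / (4/5) = 1/4.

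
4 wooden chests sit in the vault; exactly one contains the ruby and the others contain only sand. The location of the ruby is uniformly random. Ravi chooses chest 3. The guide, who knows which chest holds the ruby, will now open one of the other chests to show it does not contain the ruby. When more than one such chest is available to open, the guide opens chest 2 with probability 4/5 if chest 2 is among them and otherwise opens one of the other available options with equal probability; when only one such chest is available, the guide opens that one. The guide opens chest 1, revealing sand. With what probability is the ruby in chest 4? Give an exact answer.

1/4

Apply Bayes' rule, conditioning on where the ruby actually is.
If it is in chest 1 (prior 1/4): the guide opened chest 1, so this case is ruled out; weight (1/4)·0 = 0.
If it is in chest 2 (prior 1/4): chest 2 holds the prize so is unavailable; the guide chooses uniformly among the 2 others, probability 1/2; weight (1/4)·(1/2) = 1/8.
If it is in chest 3 (prior 1/4): chest 2 is available but not opened; chest 1 gets probability (1 − 4/5)/2 = 1/10; weight (1/4)·(1/10) = 1/40.
If it is in chest 4 (prior 1/4): chest 2 is available but not opened, probability 1/5; weight (1/4)·(1/5) = 1/20.
The weights sum to 1/5.
So P(the ruby in chest 4 | the guide opened chest 1) = (1/20) / (1/5) = 1/4.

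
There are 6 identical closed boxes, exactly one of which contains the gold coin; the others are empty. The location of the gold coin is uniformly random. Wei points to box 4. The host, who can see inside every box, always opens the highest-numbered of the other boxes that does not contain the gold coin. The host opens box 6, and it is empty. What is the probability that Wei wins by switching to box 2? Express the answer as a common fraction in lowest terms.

1/5

Condition on the true location of the gold coin.
If it is in any of boxes 1, 2, 3, 4, and 5 (prior 1/6 each): box 6 is the highest-numbered option available, probability 1; weight (1/6)·1 = 1/6 each.
If it is in box 6 (prior 1/6): the host opened box 6, so this case is ruled out; weight (1/6)·0 = 0.
The weights sum to 5/6.
So P(the gold coin in box 2 | the host opened box 6) = (1/6) / (5/6) = 1/5.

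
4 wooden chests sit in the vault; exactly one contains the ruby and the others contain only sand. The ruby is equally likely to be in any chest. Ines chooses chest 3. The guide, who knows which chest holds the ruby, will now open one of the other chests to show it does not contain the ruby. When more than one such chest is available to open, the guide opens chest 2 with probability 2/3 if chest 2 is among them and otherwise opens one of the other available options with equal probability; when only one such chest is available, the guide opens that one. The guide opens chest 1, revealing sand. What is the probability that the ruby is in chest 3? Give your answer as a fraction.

Consider each possible location of the ruby in turn.
If it is in chest 1 (prior 1/4): the guide opened chest 1, so this case is ruled out; weight (1/4)·0 = 0.
If it is in chest 2 (prior 1/4): chest 2 holds the prize so is unavailable; the guide chooses uniformly among the 2 others, probability 1/2; weight (1/4)·(1/2) = 1/8.
If it is in chest 3 (prior 1/4): chest 2 is available but not opened; chest 1 gets probability (1 − 2/3)/2 = 1/6; weight (1/4)·(1/6) = 1/24.
If it is in chest 4 (prior 1/4): chest 2 is available but not opened, probability 1/3; weight (1/4)·(1/3) = 1/12.
The weights sum to 1/4.
So P(the ruby in chest 3 | the guide opened chest 1) = (1/24) / (1/4) = 1/6.

1/6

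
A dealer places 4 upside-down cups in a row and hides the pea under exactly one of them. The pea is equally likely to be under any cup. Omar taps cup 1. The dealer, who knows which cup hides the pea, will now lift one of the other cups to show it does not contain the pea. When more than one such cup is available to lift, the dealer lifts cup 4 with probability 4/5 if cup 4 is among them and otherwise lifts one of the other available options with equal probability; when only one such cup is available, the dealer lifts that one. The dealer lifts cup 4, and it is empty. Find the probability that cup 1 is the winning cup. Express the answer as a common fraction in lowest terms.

1/3

Apply Bayes' rule, conditioning on where the pea actually is.
If it is under any of cups 1, 2, and 3 (prior 1/4 each): cup 4 is available, opened with probability 4/5; weight (1/4)·(4/5) = 1/5 each.
If it is under cup 4 (prior 1/4): the dealer opened cup 4, so this case is ruled out; weight (1/4)·0 = 0.
The weights sum to 3/5.
So P(the pea under cup 1 | the dealer opened cup 4) = (1/5) / (3/5) = 1/3.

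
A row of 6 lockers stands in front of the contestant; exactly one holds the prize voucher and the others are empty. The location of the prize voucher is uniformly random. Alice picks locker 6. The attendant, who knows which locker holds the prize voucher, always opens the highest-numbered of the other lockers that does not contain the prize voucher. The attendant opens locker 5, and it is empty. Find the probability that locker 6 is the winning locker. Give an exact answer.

1/5

Consider each possible location of the prize voucher in turn.
If it is in any of lockers 1, 2, 3, 4, and 6 (prior 1/6 each): locker 5 is the highest-numbered option available, probability 1; weight (1/6)·1 = 1/6 each.
If it is in locker 5 (prior 1/6): the attendant opened locker 5, so this case is ruled out; weight (1/6)·0 = 0.
The weights sum to 5/6.
So P(the prize voucher in locker 6 | the attendant opened locker 5) = (1/6) / (5/6) = 1/5.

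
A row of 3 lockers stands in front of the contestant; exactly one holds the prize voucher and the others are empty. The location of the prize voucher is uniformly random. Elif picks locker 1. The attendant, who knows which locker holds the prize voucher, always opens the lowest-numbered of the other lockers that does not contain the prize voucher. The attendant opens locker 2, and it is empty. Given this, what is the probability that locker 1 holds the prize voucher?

Consider each possible location of the prize voucher in turn.
If it is in either of lockers 1 and 3 (prior 1/3 each): locker 2 is the lowest-numbered option available, probability 1; weight (1/3)·1 = 1/3 each.
If it is in locker 2 (prior 1/3): the attendant opened locker 2, so this case is ruled out; weight (1/3)·0 = 0.
The weights sum to 2/3.
So P(the prize voucher in locker 1 | the attendant opened locker 2) = (1/3) / (2/3) = 1/2.

1/2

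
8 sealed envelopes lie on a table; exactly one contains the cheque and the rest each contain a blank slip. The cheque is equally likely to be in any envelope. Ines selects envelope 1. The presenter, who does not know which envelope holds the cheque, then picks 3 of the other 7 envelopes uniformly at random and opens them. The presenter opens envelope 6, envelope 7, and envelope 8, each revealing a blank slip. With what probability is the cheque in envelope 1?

Apply Bayes' rule, conditioning on where the cheque actually is.
If it is in any of envelopes 1, 2, 3, 4, and 5 (prior 1/8 each): the presenter picks exactly this set with probability 1/35 regardless, and none is the prize; weight (1/8)·(1/35) = 1/280 each.
If it is in any of envelopes 6, 7, and 8 (prior 1/8 each): that envelope was opened and seen not to hold the prize — ruled out; weight (1/8)·0 = 0 each.
The weights sum to 1/56.
So P(the cheque in envelope 1 | the presenter opened envelope 6, envelope 7, and envelope 8) = (1/280) / (1/56) = 1/5.

1/5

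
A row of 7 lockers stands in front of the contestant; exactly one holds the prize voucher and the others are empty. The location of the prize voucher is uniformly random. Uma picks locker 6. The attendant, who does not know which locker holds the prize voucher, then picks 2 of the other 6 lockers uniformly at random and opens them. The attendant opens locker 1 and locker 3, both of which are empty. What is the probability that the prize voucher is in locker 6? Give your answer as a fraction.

1/5

Apply Bayes' rule, conditioning on where the prize voucher actually is.
If it is in either of lockers 1 and 3 (prior 1/7 each): that locker was opened and seen not to hold the prize — ruled out; weight (1/7)·0 = 0 each.
If it is in any of lockers 2, 4, 5, 6, and 7 (prior 1/7 each): the attendant picks exactly this set with probability 1/15 regardless, and none is the prize; weight (1/7)·(1/15) = 1/105 each.
The weights sum to 1/21.
So P(the prize voucher in locker 6 | the attendant opened locker 1 and locker 3) = (1/105) / (1/21) = 1/5.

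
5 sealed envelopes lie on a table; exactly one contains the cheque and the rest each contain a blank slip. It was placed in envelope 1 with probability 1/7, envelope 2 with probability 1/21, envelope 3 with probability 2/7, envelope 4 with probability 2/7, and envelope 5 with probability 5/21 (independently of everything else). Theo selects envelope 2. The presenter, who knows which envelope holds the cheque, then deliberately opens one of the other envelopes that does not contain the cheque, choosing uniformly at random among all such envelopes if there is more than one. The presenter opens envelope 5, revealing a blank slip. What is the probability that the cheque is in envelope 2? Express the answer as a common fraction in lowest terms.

1/21

Apply Bayes' rule, conditioning on where the cheque actually is.
If it is in envelope 1 (prior 1/7): the presenter has 3 equally likely choices, so probability 1/3; weight (1/7)·(1/3) = 1/21.
If it is in envelope 2 (prior 1/21): the presenter has 4 equally likely choices, so probability 1/4; weight (1/21)·(1/4) = 1/84.
If it is in either of envelopes 3 and 4 (prior 2/7 each): the presenter has 3 equally likely choices, so probability 1/3; weight (2/7)·(1/3) = 2/21 each.
If it is in envelope 5 (prior 5/21): the presenter opened envelope 5, so this case is ruled out; weight (5/21)·0 = 0.
The weights sum to 1/4.
So P(the cheque in envelope 2 | the presenter opened envelope 5) = (1/84) / (1/4) = 1/21.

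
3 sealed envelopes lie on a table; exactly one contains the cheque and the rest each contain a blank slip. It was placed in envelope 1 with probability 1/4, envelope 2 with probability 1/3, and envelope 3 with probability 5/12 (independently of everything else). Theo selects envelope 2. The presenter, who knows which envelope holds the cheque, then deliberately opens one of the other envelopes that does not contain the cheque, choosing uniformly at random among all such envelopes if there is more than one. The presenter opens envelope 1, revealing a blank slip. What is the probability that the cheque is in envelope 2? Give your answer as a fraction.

Consider each possible location of the cheque in turn.
If it is in envelope 1 (prior 1/4): the presenter opened envelope 1, so this case is ruled out; weight (1/4)·0 = 0.
If it is in envelope 2 (prior 1/3): the presenter has 2 equally likely choices, so probability 1/2; weight (1/3)·(1/2) = 1/6.
If it is in envelope 3 (prior 5/12): the presenter has no choice, probability 1; weight (5/12)·1 = 5/12.
The weights sum to 7/12.
So P(the cheque in envelope 2 | the presenter opened envelope 1) = (1/6) / (7/12) = 2/7.

2/7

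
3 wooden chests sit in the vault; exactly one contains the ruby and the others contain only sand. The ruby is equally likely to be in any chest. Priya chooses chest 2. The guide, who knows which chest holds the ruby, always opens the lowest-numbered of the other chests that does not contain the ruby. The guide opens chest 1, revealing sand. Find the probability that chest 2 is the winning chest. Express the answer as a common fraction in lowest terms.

Condition on the true location of the ruby.
If it is in chest 1 (prior 1/3): the guide opened chest 1, so this case is ruled out; weight (1/3)·0 = 0.
If it is in either of chests 2 and 3 (prior 1/3 each): chest 1 is the lowest-numbered option available, probability 1; weight (1/3)·1 = 1/3 each.
The weights sum to 2/3.
So P(the ruby in chest 2 | the guide opened chest 1) = (1/3) / (2/3) = 1/2.

1/2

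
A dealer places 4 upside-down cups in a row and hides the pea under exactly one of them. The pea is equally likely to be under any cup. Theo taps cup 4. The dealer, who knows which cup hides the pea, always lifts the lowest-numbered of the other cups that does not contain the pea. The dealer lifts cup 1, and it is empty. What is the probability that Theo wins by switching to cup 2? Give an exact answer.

1/3

Consider each possible location of the pea in turn.
If it is under cup 1 (prior 1/4): the dealer opened cup 1, so this case is ruled out; weight (1/4)·0 = 0.
If it is under any of cups 2, 3, and 4 (prior 1/4 each): cup 1 is the lowest-numbered option available, probability 1; weight (1/4)·1 = 1/4 each.
The weights sum to 3/4.
So P(the pea under cup 2 | the dealer opened cup 1) = (1/4) / (3/4) = 1/3.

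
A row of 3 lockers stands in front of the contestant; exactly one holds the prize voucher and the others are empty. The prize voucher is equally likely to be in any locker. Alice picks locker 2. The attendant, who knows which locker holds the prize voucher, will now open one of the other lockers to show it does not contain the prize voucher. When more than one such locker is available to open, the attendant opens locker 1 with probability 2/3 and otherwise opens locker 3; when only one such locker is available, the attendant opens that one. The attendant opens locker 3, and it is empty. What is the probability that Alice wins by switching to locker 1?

3/4

Consider each possible location of the prize voucher in turn.
If it is in locker 1 (prior 1/3): only locker 3 is available, probability 1; weight (1/3)·1 = 1/3.
If it is in locker 2 (prior 1/3): locker 1 is available but not opened, probability 1/3; weight (1/3)·(1/3) = 1/9.
If it is in locker 3 (prior 1/3): the attendant opened locker 3, so this case is ruled out; weight (1/3)·0 = 0.
The weights sum to 4/9.
So P(the prize voucher in locker 1 | the attendant opened locker 3) = (1/3) / (4/9) = 3/4.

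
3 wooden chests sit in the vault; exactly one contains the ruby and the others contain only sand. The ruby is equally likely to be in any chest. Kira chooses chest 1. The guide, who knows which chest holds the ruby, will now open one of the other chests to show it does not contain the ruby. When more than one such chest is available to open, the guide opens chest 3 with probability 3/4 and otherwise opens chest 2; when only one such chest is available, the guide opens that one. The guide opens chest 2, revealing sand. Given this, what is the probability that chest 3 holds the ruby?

Consider each possible location of the ruby in turn.
If it is in chest 1 (prior 1/3): chest 3 is available but not opened, probability 1/4; weight (1/3)·(1/4) = 1/12.
If it is in chest 2 (prior 1/3): the guide opened chest 2, so this case is ruled out; weight (1/3)·0 = 0.
If it is in chest 3 (prior 1/3): only chest 2 is available, probability 1; weight (1/3)·1 = 1/3.
The weights sum to 5/12.
So P(the ruby in chest 3 | the guide opened chest 2) = (1/3) / (5/12) = 4/5.

4/5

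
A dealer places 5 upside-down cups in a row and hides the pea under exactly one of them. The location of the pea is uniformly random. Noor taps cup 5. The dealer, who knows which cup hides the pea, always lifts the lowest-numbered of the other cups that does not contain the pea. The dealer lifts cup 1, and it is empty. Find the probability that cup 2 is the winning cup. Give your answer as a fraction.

1/4

Consider each possible location of the pea in turn.
If it is under cup 1 (prior 1/5): the dealer opened cup 1, so this case is ruled out; weight (1/5)·0 = 0.
If it is under any of cups 2, 3, 4, and 5 (prior 1/5 each): cup 1 is the lowest-numbered option available, probability 1; weight (1/5)·1 = 1/5 each.
The weights sum to 4/5.
So P(the pea under cup 2 | the dealer opened cup 1) = (1/5) / (4/5) = 1/4.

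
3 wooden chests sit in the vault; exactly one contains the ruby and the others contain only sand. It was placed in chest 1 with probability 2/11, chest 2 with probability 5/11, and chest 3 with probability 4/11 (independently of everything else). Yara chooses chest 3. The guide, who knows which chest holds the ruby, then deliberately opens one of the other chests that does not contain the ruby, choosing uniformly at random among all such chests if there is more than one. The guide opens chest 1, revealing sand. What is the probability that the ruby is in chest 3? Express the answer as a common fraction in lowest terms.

Condition on the true location of the ruby.
If it is in chest 1 (prior 2/11): the guide opened chest 1, so this case is ruled out; weight (2/11)·0 = 0.
If it is in chest 2 (prior 5/11): the guide has no choice, probability 1; weight (5/11)·1 = 5/11.
If it is in chest 3 (prior 4/11): the guide has 2 equally likely choices, so probability 1/2; weight (4/11)·(1/2) = 2/11.
The weights sum to 7/11.
So P(the ruby in chest 3 | the guide opened chest 1) = (2/11) / (7/11) = 2/7.

2/7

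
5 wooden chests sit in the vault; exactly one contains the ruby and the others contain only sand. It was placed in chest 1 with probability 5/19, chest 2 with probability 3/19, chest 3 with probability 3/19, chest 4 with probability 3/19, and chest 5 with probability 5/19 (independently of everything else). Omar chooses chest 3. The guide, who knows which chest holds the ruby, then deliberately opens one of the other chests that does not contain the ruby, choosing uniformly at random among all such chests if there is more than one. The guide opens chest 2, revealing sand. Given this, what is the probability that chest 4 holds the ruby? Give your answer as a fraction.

12/61

Consider each possible location of the ruby in turn.
If it is in either of chests 1 and 5 (prior 5/19 each): the guide has 3 equally likely choices, so probability 1/3; weight (5/19)·(1/3) = 5/57 each.
If it is in chest 2 (prior 3/19): the guide opened chest 2, so this case is ruled out; weight (3/19)·0 = 0.
If it is in chest 3 (prior 3/19): the guide has 4 equally likely choices, so probability 1/4; weight (3/19)·(1/4) = 3/76.
If it is in chest 4 (prior 3/19): the guide has 3 equally likely choices, so probability 1/3; weight (3/19)·(1/3) = 1/19.
The weights sum to 61/228.
So P(the ruby in chest 4 | the guide opened chest 2) = (1/19) / (61/228) = 12/61.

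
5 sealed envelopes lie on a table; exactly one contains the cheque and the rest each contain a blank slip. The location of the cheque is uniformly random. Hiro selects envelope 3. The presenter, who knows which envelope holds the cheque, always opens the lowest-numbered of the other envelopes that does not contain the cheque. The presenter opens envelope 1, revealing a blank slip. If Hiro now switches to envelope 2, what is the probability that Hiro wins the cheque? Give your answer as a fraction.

1/4

Consider each possible location of the cheque in turn.
If it is in envelope 1 (prior 1/5): the presenter opened envelope 1, so this case is ruled out; weight (1/5)·0 = 0.
If it is in any of envelopes 2, 3, 4, and 5 (prior 1/5 each): envelope 1 is the lowest-numbered option available, probability 1; weight (1/5)·1 = 1/5 each.
The weights sum to 4/5.
So P(the cheque in envelope 2 | the presenter opened envelope 1) = (1/5) / (4/5) = 1/4.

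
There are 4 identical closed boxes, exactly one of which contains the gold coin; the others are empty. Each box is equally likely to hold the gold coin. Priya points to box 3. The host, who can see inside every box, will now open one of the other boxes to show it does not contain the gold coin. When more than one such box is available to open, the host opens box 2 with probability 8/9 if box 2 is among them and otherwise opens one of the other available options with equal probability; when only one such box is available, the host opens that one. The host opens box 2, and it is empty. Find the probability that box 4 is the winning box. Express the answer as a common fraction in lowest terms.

1/3

Condition on the true location of the gold coin.
If it is in any of boxes 1, 3, and 4 (prior 1/4 each): box 2 is available, opened with probability 8/9; weight (1/4)·(8/9) = 2/9 each.
If it is in box 2 (prior 1/4): the host opened box 2, so this case is ruled out; weight (1/4)·0 = 0.
The weights sum to 2/3.
So P(the gold coin in box 4 | the host opened box 2) = (2/9) / (2/3) = 1/3.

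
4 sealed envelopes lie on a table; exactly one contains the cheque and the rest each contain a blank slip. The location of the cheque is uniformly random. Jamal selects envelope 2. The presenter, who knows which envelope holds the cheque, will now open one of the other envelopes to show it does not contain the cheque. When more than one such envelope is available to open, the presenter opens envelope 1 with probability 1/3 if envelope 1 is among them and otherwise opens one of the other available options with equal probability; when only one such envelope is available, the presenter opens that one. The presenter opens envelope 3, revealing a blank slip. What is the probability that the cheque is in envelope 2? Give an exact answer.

Condition on the true location of the cheque.
If it is in envelope 1 (prior 1/4): envelope 1 holds the prize so is unavailable; the presenter chooses uniformly among the 2 others, probability 1/2; weight (1/4)·(1/2) = 1/8.
If it is in envelope 2 (prior 1/4): envelope 1 is available but not opened; envelope 3 gets probability (1 − 1/3)/2 = 1/3; weight (1/4)·(1/3) = 1/12.
If it is in envelope 3 (prior 1/4): the presenter opened envelope 3, so this case is ruled out; weight (1/4)·0 = 0.
If it is in envelope 4 (prior 1/4): envelope 1 is available but not opened, probability 2/3; weight (1/4)·(2/3) = 1/6.
The weights sum to 3/8.
So P(the cheque in envelope 2 | the presenter opened envelope 3) = (1/12) / (3/8) = 2/9.

2/9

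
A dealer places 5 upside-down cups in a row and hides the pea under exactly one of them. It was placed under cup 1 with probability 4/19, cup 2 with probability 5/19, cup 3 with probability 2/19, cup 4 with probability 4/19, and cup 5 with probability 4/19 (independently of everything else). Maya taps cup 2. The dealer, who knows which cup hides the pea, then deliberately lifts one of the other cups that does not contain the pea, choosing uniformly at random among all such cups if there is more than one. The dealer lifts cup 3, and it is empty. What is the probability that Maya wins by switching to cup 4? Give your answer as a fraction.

16/63

Consider each possible location of the pea in turn.
If it is under any of cups 1, 4, and 5 (prior 4/19 each): the dealer has 3 equally likely choices, so probability 1/3; weight (4/19)·(1/3) = 4/57 each.
If it is under cup 2 (prior 5/19): the dealer has 4 equally likely choices, so probability 1/4; weight (5/19)·(1/4) = 5/76.
If it is under cup 3 (prior 2/19): the dealer opened cup 3, so this case is ruled out; weight (2/19)·0 = 0.
The weights sum to 21/76.
So P(the pea under cup 4 | the dealer opened cup 3) = (4/57) / (21/76) = 16/63.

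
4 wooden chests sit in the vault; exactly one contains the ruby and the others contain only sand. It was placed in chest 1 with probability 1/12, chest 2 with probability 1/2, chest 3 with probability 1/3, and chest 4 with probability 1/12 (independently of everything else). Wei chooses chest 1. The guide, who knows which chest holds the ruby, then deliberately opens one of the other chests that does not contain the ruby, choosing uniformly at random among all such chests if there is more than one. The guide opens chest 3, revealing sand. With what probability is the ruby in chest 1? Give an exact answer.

Apply Bayes' rule, conditioning on where the ruby actually is.
If it is in chest 1 (prior 1/12): the guide has 3 equally likely choices, so probability 1/3; weight (1/12)·(1/3) = 1/36.
If it is in chest 2 (prior 1/2): the guide has 2 equally likely choices, so probability 1/2; weight (1/2)·(1/2) = 1/4.
If it is in chest 3 (prior 1/3): the guide opened chest 3, so this case is ruled out; weight (1/3)·0 = 0.
If it is in chest 4 (prior 1/12): the guide has 2 equally likely choices, so probability 1/2; weight (1/12)·(1/2) = 1/24.
The weights sum to 23/72.
So P(the ruby in chest 1 | the guide opened chest 3) = (1/36) / (23/72) = 2/23.

2/23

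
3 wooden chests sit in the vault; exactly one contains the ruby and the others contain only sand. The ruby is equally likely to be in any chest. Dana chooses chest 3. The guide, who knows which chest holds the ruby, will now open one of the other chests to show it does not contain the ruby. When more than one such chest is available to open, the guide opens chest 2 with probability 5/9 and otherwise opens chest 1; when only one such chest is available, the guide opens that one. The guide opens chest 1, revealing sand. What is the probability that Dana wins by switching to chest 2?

Consider each possible location of the ruby in turn.
If it is in chest 1 (prior 1/3): the guide opened chest 1, so this case is ruled out; weight (1/3)·0 = 0.
If it is in chest 2 (prior 1/3): only chest 1 is available, probability 1; weight (1/3)·1 = 1/3.
If it is in chest 3 (prior 1/3): chest 2 is available but not opened, probability 4/9; weight (1/3)·(4/9) = 4/27.
The weights sum to 13/27.
So P(the ruby in chest 2 | the guide opened chest 1) = (1/3) / (13/27) = 9/13.

9/13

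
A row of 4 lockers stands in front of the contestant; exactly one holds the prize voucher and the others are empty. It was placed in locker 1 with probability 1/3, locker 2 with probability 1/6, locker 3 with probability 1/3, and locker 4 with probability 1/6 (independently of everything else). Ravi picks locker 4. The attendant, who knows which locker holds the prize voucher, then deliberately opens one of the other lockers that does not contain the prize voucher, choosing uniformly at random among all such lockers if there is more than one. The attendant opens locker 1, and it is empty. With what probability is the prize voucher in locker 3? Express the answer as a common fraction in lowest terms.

6/11

Consider each possible location of the prize voucher in turn.
If it is in locker 1 (prior 1/3): the attendant opened locker 1, so this case is ruled out; weight (1/3)·0 = 0.
If it is in locker 2 (prior 1/6): the attendant has 2 equally likely choices, so probability 1/2; weight (1/6)·(1/2) = 1/12.
If it is in locker 3 (prior 1/3): the attendant has 2 equally likely choices, so probability 1/2; weight (1/3)·(1/2) = 1/6.
If it is in locker 4 (prior 1/6): the attendant has 3 equally likely choices, so probability 1/3; weight (1/6)·(1/3) = 1/18.
The weights sum to 11/36.
So P(the prize voucher in locker 3 | the attendant opened locker 1) = (1/6) / (11/36) = 6/11.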